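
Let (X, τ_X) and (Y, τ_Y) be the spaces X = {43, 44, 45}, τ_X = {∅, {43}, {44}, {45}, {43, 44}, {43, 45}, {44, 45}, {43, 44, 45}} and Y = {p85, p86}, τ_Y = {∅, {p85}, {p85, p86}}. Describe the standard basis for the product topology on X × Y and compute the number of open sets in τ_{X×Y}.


Basis B = {∅ × ∅, {43} × {p85}, {44} × {p85}, {45} × {p85}, {43} × {p85, p86}, {43, 44} × {p85}, {43, 45} × {p85}, {44} × {p85, p86}, {44, 45} × {p85}, {45} × {p85, p86}, {43, 44, 45} × {p85}, {43, 44} × {p85, p86}, {43, 45} × {p85, p86}, {44, 45} × {p85, p86}, {43, 44, 45} × {p85, p86}}; |τ_{X×Y}| = 27.

Enumerate products U × V with U ∈ τ_X, V ∈ τ_Y (deduplicated):
  ∅ × ∅ = {} (∅)
  {43} × {p85} = {(43,p85)}
  {44} × {p85} = {(44,p85)}
  {45} × {p85} = {(45,p85)}
  {43} × {p85, p86} = {(43,p85), (43,p86)}
  {43, 44} × {p85} = {(43,p85), (44,p85)}
  {43, 45} × {p85} = {(43,p85), (45,p85)}
  {44} × {p85, p86} = {(44,p85), (44,p86)}
  {44, 45} × {p85} = {(44,p85), (45,p85)}
  {45} × {p85, p86} = {(45,p85), (45,p86)}
  {43, 44, 45} × {p85} = {(43,p85), (44,p85), (45,p85)}
  {43, 44} × {p85, p86} = {(43,p85), (43,p86), (44,p85), (44,p86)}
  {43, 45} × {p85, p86} = {(43,p85), (43,p86), (45,p85), (45,p86)}
  {44, 45} × {p85, p86} = {(44,p85), (44,p86), (45,p85), (45,p86)}
  {43, 44, 45} × {p85, p86} = {(43,p85), (43,p86), (44,p85), (44,p86), (45,p85), (45,p86)}
These 15 distinct sets form the basis B.
Close under arbitrary unions to get τ_{X×Y}; counting gives |τ_{X×Y}| = 27.


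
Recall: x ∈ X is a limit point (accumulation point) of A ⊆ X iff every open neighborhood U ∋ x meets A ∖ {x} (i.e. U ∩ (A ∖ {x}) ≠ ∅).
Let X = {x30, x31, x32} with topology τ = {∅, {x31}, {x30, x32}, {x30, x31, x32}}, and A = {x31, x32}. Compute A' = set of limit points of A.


A' = {x30}

For each x ∈ X, list the open sets U ∈ τ with x ∈ U, then check whether U ∩ (A ∖ {x}) ≠ ∅ for every such U.
  x = x30: opens ∋ x are {x30, x32}, {x30, x31, x32}; each meets A ∖ {x30}, so x IS a limit point.
  x = x31: open {x31} ∋ x has {x31} ∩ (A ∖ {x31}) = ∅, so x is NOT a limit point.
  x = x32: open {x30, x32} ∋ x has {x30, x32} ∩ (A ∖ {x32}) = ∅, so x is NOT a limit point.
Collecting: A' = {x30}.


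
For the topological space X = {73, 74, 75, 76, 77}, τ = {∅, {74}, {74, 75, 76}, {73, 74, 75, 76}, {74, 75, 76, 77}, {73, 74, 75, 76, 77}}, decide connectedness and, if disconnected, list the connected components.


(X, τ) is connected.

Find clopen sets (U ∈ τ with X ∖ U ∈ τ):
  U = ∅, X ∖ U = {73, 74, 75, 76, 77} — both open, so U is clopen.
  U = {73, 74, 75, 76, 77}, X ∖ U = ∅ — both open, so U is clopen.
Only trivial clopens (∅ and X) exist, so (X, τ) is connected.
Compute connected components by grouping points that agree on all clopens:
  component: {73, 74, 75, 76, 77}


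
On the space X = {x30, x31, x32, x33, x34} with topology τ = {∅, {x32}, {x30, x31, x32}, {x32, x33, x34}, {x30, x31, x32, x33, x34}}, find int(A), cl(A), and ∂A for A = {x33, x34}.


int(A) = ∅, cl(A) = {x33, x34}, ∂A = {x33, x34}.

Closed sets in (X, τ) are complements of opens:
  closed(X, τ) = {∅, {x30, x31}, {x33, x34}, {x30, x31, x33, x34}, {x30, x31, x32, x33, x34}}.
int(A) = ⋃ {U ∈ τ : U ⊆ A}. Opens contained in A: ∅.
Taking the union of these: int(A) = ∅.
cl(A) = ⋂ {C closed : A ⊆ C}. Closed sets containing A: {x33, x34}, {x30, x31, x33, x34}, {x30, x31, x32, x33, x34}.
Intersecting these: cl(A) = {x33, x34}.
∂A = cl(A) ∖ int(A) = {x33, x34} ∖ ∅ = {x33, x34}.


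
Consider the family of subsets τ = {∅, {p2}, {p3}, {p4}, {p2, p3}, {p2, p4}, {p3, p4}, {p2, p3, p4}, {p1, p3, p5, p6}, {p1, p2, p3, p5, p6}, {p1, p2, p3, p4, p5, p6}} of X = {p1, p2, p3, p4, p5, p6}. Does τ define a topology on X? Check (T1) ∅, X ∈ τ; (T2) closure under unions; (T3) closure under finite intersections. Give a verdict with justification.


τ is NOT a topology on X.

Axiom (T1): ∅ ∈ τ? Yes; X ∈ τ? Yes.
Axiom (T2/T3): check pairwise unions and intersections of members of τ.
Counterexample for (T2): {p4} ∪ {p1, p3, p5, p6} = {p1, p3, p4, p5, p6} ∉ τ. Therefore τ is NOT a topology.


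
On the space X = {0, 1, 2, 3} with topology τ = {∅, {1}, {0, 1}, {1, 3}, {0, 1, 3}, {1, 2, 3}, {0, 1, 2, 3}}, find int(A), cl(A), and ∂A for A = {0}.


int(A) = ∅, cl(A) = {0}, ∂A = {0}.

Closed sets in (X, τ) are complements of opens:
  closed(X, τ) = {∅, {0}, {2}, {0, 2}, {2, 3}, {0, 2, 3}, {0, 1, 2, 3}}.
int(A) = ⋃ {U ∈ τ : U ⊆ A}. Opens contained in A: ∅.
Taking the union of these: int(A) = ∅.
cl(A) = ⋂ {C closed : A ⊆ C}. Closed sets containing A: {0}, {0, 2}, {0, 2, 3}, {0, 1, 2, 3}.
Intersecting these: cl(A) = {0}.
∂A = cl(A) ∖ int(A) = {0} ∖ ∅ = {0}.


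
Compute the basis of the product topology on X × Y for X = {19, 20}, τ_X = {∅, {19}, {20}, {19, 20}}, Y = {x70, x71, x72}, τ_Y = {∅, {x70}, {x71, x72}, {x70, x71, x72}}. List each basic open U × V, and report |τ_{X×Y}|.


Basis B = {∅ × ∅, {19} × {x70}, {20} × {x70}, {19, 20} × {x70}, {19} × {x71, x72}, {20} × {x71, x72}, {19} × {x70, x71, x72}, {20} × {x70, x71, x72}, {19, 20} × {x71, x72}, {19, 20} × {x70, x71, x72}}; |τ_{X×Y}| = 16.

Enumerate products U × V with U ∈ τ_X, V ∈ τ_Y (deduplicated):
  ∅ × ∅ = {} (∅)
  {19} × {x70} = {(19,x70)}
  {20} × {x70} = {(20,x70)}
  {19, 20} × {x70} = {(19,x70), (20,x70)}
  {19} × {x71, x72} = {(19,x71), (19,x72)}
  {20} × {x71, x72} = {(20,x71), (20,x72)}
  {19} × {x70, x71, x72} = {(19,x70), (19,x71), (19,x72)}
  {20} × {x70, x71, x72} = {(20,x70), (20,x71), (20,x72)}
  {19, 20} × {x71, x72} = {(19,x71), (19,x72), (20,x71), (20,x72)}
  {19, 20} × {x70, x71, x72} = {(19,x70), (19,x71), (19,x72), (20,x70), (20,x71), (20,x72)}
These 10 distinct sets form the basis B.
Close under arbitrary unions to get τ_{X×Y}; counting gives |τ_{X×Y}| = 16.


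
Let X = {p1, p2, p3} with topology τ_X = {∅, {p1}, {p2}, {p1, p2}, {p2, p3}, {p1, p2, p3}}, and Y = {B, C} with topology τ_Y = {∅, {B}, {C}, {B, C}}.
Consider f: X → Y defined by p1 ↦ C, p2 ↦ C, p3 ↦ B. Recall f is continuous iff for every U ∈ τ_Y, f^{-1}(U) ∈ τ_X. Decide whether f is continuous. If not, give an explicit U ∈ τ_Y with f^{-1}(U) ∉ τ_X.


f is NOT continuous.

Compute f^{-1}(U) for each U ∈ τ_Y:
  U = ∅: f^{-1}(U) = ∅ ∈ τ_X ✓.
  U = {B}: f^{-1}(U) = {p3} ∉ τ_X ✗.
  U = {C}: f^{-1}(U) = {p1, p2} ∈ τ_X ✓.
  U = {B, C}: f^{-1}(U) = {p1, p2, p3} ∈ τ_X ✓.
Found U = {B} with f^{-1}(U) = {p3} not in τ_X. Therefore f is NOT continuous.


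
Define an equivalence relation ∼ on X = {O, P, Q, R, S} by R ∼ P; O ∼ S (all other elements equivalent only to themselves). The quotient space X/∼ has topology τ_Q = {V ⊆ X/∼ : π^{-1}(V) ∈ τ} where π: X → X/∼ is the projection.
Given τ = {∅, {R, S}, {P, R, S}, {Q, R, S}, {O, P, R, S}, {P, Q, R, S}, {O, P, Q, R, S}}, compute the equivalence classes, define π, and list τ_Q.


X/∼ = {[O=S], [P=R], [Q]}; |τ_Q| = 3.

Equivalence classes: [O=S], [P=R], [Q].
Quotient map π: X → X/∼ sends O ↦ [O=S], P ↦ [P=R], Q ↦ [Q], R ↦ [P=R], S ↦ [O=S].
For each subset V ⊆ X/∼, compute π^{-1}(V) ⊆ X and check whether π^{-1}(V) ∈ τ. V is open in τ_Q iff π^{-1}(V) ∈ τ.
  V = {}: π^{-1}(V) = ∅ ∈ τ ✓.
  V = {[O=S]}: π^{-1}(V) = {O, S} ∉ τ ✗.
  V = {[P=R]}: π^{-1}(V) = {P, R} ∉ τ ✗.
  V = {[O=S], [P=R]}: π^{-1}(V) = {O, P, R, S} ∈ τ ✓.
  V = {[Q]}: π^{-1}(V) = {Q} ∉ τ ✗.
  V = {[O=S], [Q]}: π^{-1}(V) = {O, Q, S} ∉ τ ✗.
  V = {[P=R], [Q]}: π^{-1}(V) = {P, Q, R} ∉ τ ✗.
  V = {[O=S], [P=R], [Q]}: π^{-1}(V) = {O, P, Q, R, S} ∈ τ ✓.
Open sets in the quotient: τ_Q = {{}, {[O=S], [P=R]}, {[O=S], [P=R], [Q]}} (3 elements).


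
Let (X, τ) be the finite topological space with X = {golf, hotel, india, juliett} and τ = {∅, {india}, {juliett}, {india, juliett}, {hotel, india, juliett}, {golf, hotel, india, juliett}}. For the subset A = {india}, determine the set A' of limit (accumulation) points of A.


A' = {golf, hotel}

For each x ∈ X, list the open sets U ∈ τ with x ∈ U, then check whether U ∩ (A ∖ {x}) ≠ ∅ for every such U.
  x = golf: opens ∋ x are {golf, hotel, india, juliett}; each meets A ∖ {golf}, so x IS a limit point.
  x = hotel: opens ∋ x are {hotel, india, juliett}, {golf, hotel, india, juliett}; each meets A ∖ {hotel}, so x IS a limit point.
  x = india: open {india} ∋ x has {india} ∩ (A ∖ {india}) = ∅, so x is NOT a limit point.
  x = juliett: open {juliett} ∋ x has {juliett} ∩ (A ∖ {juliett}) = ∅, so x is NOT a limit point.
Collecting: A' = {golf, hotel}.


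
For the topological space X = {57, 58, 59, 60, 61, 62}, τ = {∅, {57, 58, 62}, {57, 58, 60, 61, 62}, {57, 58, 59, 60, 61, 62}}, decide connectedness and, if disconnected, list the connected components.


(X, τ) is connected.

Find clopen sets (U ∈ τ with X ∖ U ∈ τ):
  U = ∅, X ∖ U = {57, 58, 59, 60, 61, 62} — both open, so U is clopen.
  U = {57, 58, 59, 60, 61, 62}, X ∖ U = ∅ — both open, so U is clopen.
Only trivial clopens (∅ and X) exist, so (X, τ) is connected.
Compute connected components by grouping points that agree on all clopens:
  component: {57, 58, 59, 60, 61, 62}


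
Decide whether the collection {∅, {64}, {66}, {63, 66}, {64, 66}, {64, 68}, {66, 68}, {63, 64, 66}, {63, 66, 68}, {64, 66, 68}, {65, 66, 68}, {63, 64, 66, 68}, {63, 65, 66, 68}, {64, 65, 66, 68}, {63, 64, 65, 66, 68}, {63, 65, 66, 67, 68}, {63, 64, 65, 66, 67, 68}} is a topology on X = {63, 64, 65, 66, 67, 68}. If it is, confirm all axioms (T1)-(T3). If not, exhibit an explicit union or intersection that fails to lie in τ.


τ is NOT a topology on X.

Axiom (T1): ∅ ∈ τ? Yes; X ∈ τ? Yes.
Axiom (T2/T3): check pairwise unions and intersections of members of τ.
Counterexample for (T3): {64, 68} ∩ {66, 68} = {68} ∉ τ. Therefore τ is NOT a topology.


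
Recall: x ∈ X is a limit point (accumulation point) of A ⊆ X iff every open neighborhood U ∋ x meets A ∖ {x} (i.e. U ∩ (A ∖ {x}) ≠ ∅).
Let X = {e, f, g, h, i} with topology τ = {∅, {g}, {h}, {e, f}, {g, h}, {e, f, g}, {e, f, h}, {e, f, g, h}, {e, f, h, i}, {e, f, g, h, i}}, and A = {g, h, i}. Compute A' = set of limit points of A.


A' = {i}

For each x ∈ X, list the open sets U ∈ τ with x ∈ U, then check whether U ∩ (A ∖ {x}) ≠ ∅ for every such U.
  x = e: open {e, f} ∋ x has {e, f} ∩ (A ∖ {e}) = ∅, so x is NOT a limit point.
  x = f: open {e, f} ∋ x has {e, f} ∩ (A ∖ {f}) = ∅, so x is NOT a limit point.
  x = g: open {g} ∋ x has {g} ∩ (A ∖ {g}) = ∅, so x is NOT a limit point.
  x = h: open {h} ∋ x has {h} ∩ (A ∖ {h}) = ∅, so x is NOT a limit point.
  x = i: opens ∋ x are {e, f, h, i}, {e, f, g, h, i}; each meets A ∖ {i}, so x IS a limit point.
Collecting: A' = {i}.


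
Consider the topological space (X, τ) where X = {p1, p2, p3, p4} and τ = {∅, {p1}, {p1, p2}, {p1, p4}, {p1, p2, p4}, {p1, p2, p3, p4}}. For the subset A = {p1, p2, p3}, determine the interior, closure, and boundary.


int(A) = {p1, p2}, cl(A) = {p1, p2, p3, p4}, ∂A = {p3, p4}.

Closed sets in (X, τ) are complements of opens:
  closed(X, τ) = {∅, {p3}, {p2, p3}, {p3, p4}, {p2, p3, p4}, {p1, p2, p3, p4}}.
int(A) = ⋃ {U ∈ τ : U ⊆ A}. Opens contained in A: ∅, {p1}, {p1, p2}.
Taking the union of these: int(A) = {p1, p2}.
cl(A) = ⋂ {C closed : A ⊆ C}. Closed sets containing A: {p1, p2, p3, p4}.
Intersecting these: cl(A) = {p1, p2, p3, p4}.
∂A = cl(A) ∖ int(A) = {p1, p2, p3, p4} ∖ {p1, p2} = {p3, p4}.


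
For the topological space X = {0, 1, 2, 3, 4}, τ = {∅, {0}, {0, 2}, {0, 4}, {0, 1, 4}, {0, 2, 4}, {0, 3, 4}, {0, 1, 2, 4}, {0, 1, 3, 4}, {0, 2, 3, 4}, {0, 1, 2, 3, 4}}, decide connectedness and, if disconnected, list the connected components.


(X, τ) is connected.

Find clopen sets (U ∈ τ with X ∖ U ∈ τ):
  U = ∅, X ∖ U = {0, 1, 2, 3, 4} — both open, so U is clopen.
  U = {0, 1, 2, 3, 4}, X ∖ U = ∅ — both open, so U is clopen.
Only trivial clopens (∅ and X) exist, so (X, τ) is connected.
Compute connected components by grouping points that agree on all clopens:
  component: {0, 1, 2, 3, 4}


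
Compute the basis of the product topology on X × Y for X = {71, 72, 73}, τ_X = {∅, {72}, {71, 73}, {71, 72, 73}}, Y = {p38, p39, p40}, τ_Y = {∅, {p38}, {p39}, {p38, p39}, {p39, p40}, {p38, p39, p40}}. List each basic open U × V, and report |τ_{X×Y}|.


Basis B = {∅ × ∅, {72} × {p38}, {72} × {p39}, {71, 73} × {p38}, {71, 73} × {p39}, {72} × {p38, p39}, {72} × {p39, p40}, {71, 72, 73} × {p38}, {71, 72, 73} × {p39}, {72} × {p38, p39, p40}, {71, 73} × {p38, p39}, {71, 73} × {p39, p40}, {71, 73} × {p38, p39, p40}, {71, 72, 73} × {p38, p39}, {71, 72, 73} × {p39, p40}, {71, 72, 73} × {p38, p39, p40}}; |τ_{X×Y}| = 36.

Enumerate products U × V with U ∈ τ_X, V ∈ τ_Y (deduplicated):
  ∅ × ∅ = {} (∅)
  {72} × {p38} = {(72,p38)}
  {72} × {p39} = {(72,p39)}
  {71, 73} × {p38} = {(71,p38), (73,p38)}
  {71, 73} × {p39} = {(71,p39), (73,p39)}
  {72} × {p38, p39} = {(72,p38), (72,p39)}
  {72} × {p39, p40} = {(72,p39), (72,p40)}
  {71, 72, 73} × {p38} = {(71,p38), (72,p38), (73,p38)}
  {71, 72, 73} × {p39} = {(71,p39), (72,p39), (73,p39)}
  {72} × {p38, p39, p40} = {(72,p38), (72,p39), (72,p40)}
  {71, 73} × {p38, p39} = {(71,p38), (71,p39), (73,p38), (73,p39)}
  {71, 73} × {p39, p40} = {(71,p39), (71,p40), (73,p39), (73,p40)}
  {71, 73} × {p38, p39, p40} = {(71,p38), (71,p39), (71,p40), (73,p38), (73,p39), (73,p40)}
  {71, 72, 73} × {p38, p39} = {(71,p38), (71,p39), (72,p38), (72,p39), (73,p38), (73,p39)}
  {71, 72, 73} × {p39, p40} = {(71,p39), (71,p40), (72,p39), (72,p40), (73,p39), (73,p40)}
  {71, 72, 73} × {p38, p39, p40} = {(71,p38), (71,p39), (71,p40), (72,p38), (72,p39), (72,p40), (73,p38), (73,p39), (73,p40)}
These 16 distinct sets form the basis B.
Close under arbitrary unions to get τ_{X×Y}; counting gives |τ_{X×Y}| = 36.


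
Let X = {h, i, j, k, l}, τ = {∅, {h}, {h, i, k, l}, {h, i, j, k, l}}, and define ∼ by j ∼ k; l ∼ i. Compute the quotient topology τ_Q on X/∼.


X/∼ = {[h], [i=l], [j=k]}; |τ_Q| = 3.

Equivalence classes: [h], [i=l], [j=k].
Quotient map π: X → X/∼ sends h ↦ [h], i ↦ [i=l], j ↦ [j=k], k ↦ [j=k], l ↦ [i=l].
For each subset V ⊆ X/∼, compute π^{-1}(V) ⊆ X and check whether π^{-1}(V) ∈ τ. V is open in τ_Q iff π^{-1}(V) ∈ τ.
  V = {}: π^{-1}(V) = ∅ ∈ τ ✓.
  V = {[h]}: π^{-1}(V) = {h} ∈ τ ✓.
  V = {[i=l]}: π^{-1}(V) = {i, l} ∉ τ ✗.
  V = {[h], [i=l]}: π^{-1}(V) = {h, i, l} ∉ τ ✗.
  V = {[j=k]}: π^{-1}(V) = {j, k} ∉ τ ✗.
  V = {[h], [j=k]}: π^{-1}(V) = {h, j, k} ∉ τ ✗.
  V = {[i=l], [j=k]}: π^{-1}(V) = {i, j, k, l} ∉ τ ✗.
  V = {[h], [i=l], [j=k]}: π^{-1}(V) = {h, i, j, k, l} ∈ τ ✓.
Open sets in the quotient: τ_Q = {{}, {[h]}, {[h], [i=l], [j=k]}} (3 elements).


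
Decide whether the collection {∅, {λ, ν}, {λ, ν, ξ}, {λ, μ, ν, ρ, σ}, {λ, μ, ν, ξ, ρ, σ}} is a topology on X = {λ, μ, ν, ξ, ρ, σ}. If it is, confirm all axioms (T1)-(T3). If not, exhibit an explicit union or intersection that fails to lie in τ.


τ IS a topology on X.

Axiom (T1): ∅ ∈ τ? Yes; X ∈ τ? Yes.
Axiom (T2/T3): check pairwise unions and intersections of members of τ.
All pairwise intersections and unions checked — each lies in τ. Therefore τ satisfies (T1), (T2), (T3): it IS a topology on X.


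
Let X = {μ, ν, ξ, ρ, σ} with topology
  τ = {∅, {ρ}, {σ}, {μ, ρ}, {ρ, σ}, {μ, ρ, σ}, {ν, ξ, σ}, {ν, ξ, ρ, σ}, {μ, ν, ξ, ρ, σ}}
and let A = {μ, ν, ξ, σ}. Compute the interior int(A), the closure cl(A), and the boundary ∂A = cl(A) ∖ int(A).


int(A) = {ν, ξ, σ}, cl(A) = {μ, ν, ξ, σ}, ∂A = {μ}.

Closed sets in (X, τ) are complements of opens:
  closed(X, τ) = {∅, {μ}, {μ, ρ}, {ν, ξ}, {μ, ν, ξ}, {ν, ξ, σ}, {μ, ν, ξ, ρ}, {μ, ν, ξ, σ}, {μ, ν, ξ, ρ, σ}}.
int(A) = ⋃ {U ∈ τ : U ⊆ A}. Opens contained in A: ∅, {σ}, {ν, ξ, σ}.
Taking the union of these: int(A) = {ν, ξ, σ}.
cl(A) = ⋂ {C closed : A ⊆ C}. Closed sets containing A: {μ, ν, ξ, σ}, {μ, ν, ξ, ρ, σ}.
Intersecting these: cl(A) = {μ, ν, ξ, σ}.
∂A = cl(A) ∖ int(A) = {μ, ν, ξ, σ} ∖ {ν, ξ, σ} = {μ}.


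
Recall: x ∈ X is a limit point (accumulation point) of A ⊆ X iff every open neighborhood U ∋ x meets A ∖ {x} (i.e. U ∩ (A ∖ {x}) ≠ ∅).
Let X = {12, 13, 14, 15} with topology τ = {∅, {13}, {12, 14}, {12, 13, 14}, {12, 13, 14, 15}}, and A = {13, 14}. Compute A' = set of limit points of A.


A' = {12, 15}

For each x ∈ X, list the open sets U ∈ τ with x ∈ U, then check whether U ∩ (A ∖ {x}) ≠ ∅ for every such U.
  x = 12: opens ∋ x are {12, 14}, {12, 13, 14}, {12, 13, 14, 15}; each meets A ∖ {12}, so x IS a limit point.
  x = 13: open {13} ∋ x has {13} ∩ (A ∖ {13}) = ∅, so x is NOT a limit point.
  x = 14: open {12, 14} ∋ x has {12, 14} ∩ (A ∖ {14}) = ∅, so x is NOT a limit point.
  x = 15: opens ∋ x are {12, 13, 14, 15}; each meets A ∖ {15}, so x IS a limit point.
Collecting: A' = {12, 15}.


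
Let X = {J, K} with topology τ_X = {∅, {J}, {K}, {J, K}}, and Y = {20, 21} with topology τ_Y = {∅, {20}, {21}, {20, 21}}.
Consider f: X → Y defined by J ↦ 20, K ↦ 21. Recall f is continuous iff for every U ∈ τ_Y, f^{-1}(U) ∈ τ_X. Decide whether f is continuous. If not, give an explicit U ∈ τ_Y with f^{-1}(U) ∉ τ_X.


f IS continuous.

Compute f^{-1}(U) for each U ∈ τ_Y:
  U = ∅: f^{-1}(U) = ∅ ∈ τ_X ✓.
  U = {20}: f^{-1}(U) = {J} ∈ τ_X ✓.
  U = {21}: f^{-1}(U) = {K} ∈ τ_X ✓.
  U = {20, 21}: f^{-1}(U) = {J, K} ∈ τ_X ✓.
Every preimage lies in τ_X, so f IS continuous.


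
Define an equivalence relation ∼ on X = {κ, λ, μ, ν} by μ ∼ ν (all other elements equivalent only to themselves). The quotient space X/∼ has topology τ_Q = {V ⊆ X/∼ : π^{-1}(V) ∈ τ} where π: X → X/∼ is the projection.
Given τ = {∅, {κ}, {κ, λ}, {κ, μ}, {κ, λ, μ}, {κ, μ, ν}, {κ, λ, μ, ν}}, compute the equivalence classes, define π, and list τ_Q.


X/∼ = {[κ], [λ], [μ=ν]}; |τ_Q| = 5.

Equivalence classes: [κ], [λ], [μ=ν].
Quotient map π: X → X/∼ sends κ ↦ [κ], λ ↦ [λ], μ ↦ [μ=ν], ν ↦ [μ=ν].
For each subset V ⊆ X/∼, compute π^{-1}(V) ⊆ X and check whether π^{-1}(V) ∈ τ. V is open in τ_Q iff π^{-1}(V) ∈ τ.
  V = {}: π^{-1}(V) = ∅ ∈ τ ✓.
  V = {[κ]}: π^{-1}(V) = {κ} ∈ τ ✓.
  V = {[λ]}: π^{-1}(V) = {λ} ∉ τ ✗.
  V = {[κ], [λ]}: π^{-1}(V) = {κ, λ} ∈ τ ✓.
  V = {[μ=ν]}: π^{-1}(V) = {μ, ν} ∉ τ ✗.
  V = {[κ], [μ=ν]}: π^{-1}(V) = {κ, μ, ν} ∈ τ ✓.
  V = {[λ], [μ=ν]}: π^{-1}(V) = {λ, μ, ν} ∉ τ ✗.
  V = {[κ], [λ], [μ=ν]}: π^{-1}(V) = {κ, λ, μ, ν} ∈ τ ✓.
Open sets in the quotient: τ_Q = {{}, {[κ]}, {[κ], [λ]}, {[κ], [μ=ν]}, {[κ], [λ], [μ=ν]}} (5 elements).


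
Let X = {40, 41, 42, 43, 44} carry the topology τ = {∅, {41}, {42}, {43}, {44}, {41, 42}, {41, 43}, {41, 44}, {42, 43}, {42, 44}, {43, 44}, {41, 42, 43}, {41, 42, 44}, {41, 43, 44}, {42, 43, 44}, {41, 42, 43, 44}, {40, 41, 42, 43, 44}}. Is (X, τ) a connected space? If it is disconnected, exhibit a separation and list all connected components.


(X, τ) is connected.

Find clopen sets (U ∈ τ with X ∖ U ∈ τ):
  U = ∅, X ∖ U = {40, 41, 42, 43, 44} — both open, so U is clopen.
  U = {40, 41, 42, 43, 44}, X ∖ U = ∅ — both open, so U is clopen.
Only trivial clopens (∅ and X) exist, so (X, τ) is connected.
Compute connected components by grouping points that agree on all clopens:
  component: {40, 41, 42, 43, 44}


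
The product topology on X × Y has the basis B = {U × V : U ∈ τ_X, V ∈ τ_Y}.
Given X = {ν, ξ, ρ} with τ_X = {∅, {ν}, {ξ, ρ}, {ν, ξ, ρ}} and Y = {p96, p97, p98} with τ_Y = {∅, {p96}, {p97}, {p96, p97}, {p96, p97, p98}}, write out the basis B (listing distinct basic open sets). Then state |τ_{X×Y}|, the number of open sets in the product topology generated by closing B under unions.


Basis B = {∅ × ∅, {ν} × {p96}, {ν} × {p97}, {ν} × {p96, p97}, {ξ, ρ} × {p96}, {ξ, ρ} × {p97}, {ν} × {p96, p97, p98}, {ν, ξ, ρ} × {p96}, {ν, ξ, ρ} × {p97}, {ξ, ρ} × {p96, p97}, {ν, ξ, ρ} × {p96, p97}, {ξ, ρ} × {p96, p97, p98}, {ν, ξ, ρ} × {p96, p97, p98}}; |τ_{X×Y}| = 25.

Enumerate products U × V with U ∈ τ_X, V ∈ τ_Y (deduplicated):
  ∅ × ∅ = {} (∅)
  {ν} × {p96} = {(ν,p96)}
  {ν} × {p97} = {(ν,p97)}
  {ν} × {p96, p97} = {(ν,p96), (ν,p97)}
  {ξ, ρ} × {p96} = {(ξ,p96), (ρ,p96)}
  {ξ, ρ} × {p97} = {(ξ,p97), (ρ,p97)}
  {ν} × {p96, p97, p98} = {(ν,p96), (ν,p97), (ν,p98)}
  {ν, ξ, ρ} × {p96} = {(ν,p96), (ξ,p96), (ρ,p96)}
  {ν, ξ, ρ} × {p97} = {(ν,p97), (ξ,p97), (ρ,p97)}
  {ξ, ρ} × {p96, p97} = {(ξ,p96), (ξ,p97), (ρ,p96), (ρ,p97)}
  {ν, ξ, ρ} × {p96, p97} = {(ν,p96), (ν,p97), (ξ,p96), (ξ,p97), (ρ,p96), (ρ,p97)}
  {ξ, ρ} × {p96, p97, p98} = {(ξ,p96), (ξ,p97), (ξ,p98), (ρ,p96), (ρ,p97), (ρ,p98)}
  {ν, ξ, ρ} × {p96, p97, p98} = {(ν,p96), (ν,p97), (ν,p98), (ξ,p96), (ξ,p97), (ξ,p98), (ρ,p96), (ρ,p97), (ρ,p98)}
These 13 distinct sets form the basis B.
Close under arbitrary unions to get τ_{X×Y}; counting gives |τ_{X×Y}| = 25.


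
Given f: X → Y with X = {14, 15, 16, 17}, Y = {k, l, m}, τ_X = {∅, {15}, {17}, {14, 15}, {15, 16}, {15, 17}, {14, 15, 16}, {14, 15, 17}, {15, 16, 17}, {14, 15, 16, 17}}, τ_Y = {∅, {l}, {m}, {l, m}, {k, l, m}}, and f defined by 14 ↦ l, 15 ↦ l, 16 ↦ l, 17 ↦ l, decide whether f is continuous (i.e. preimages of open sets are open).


f IS continuous.

Compute f^{-1}(U) for each U ∈ τ_Y:
  U = ∅: f^{-1}(U) = ∅ ∈ τ_X ✓.
  U = {l}: f^{-1}(U) = {14, 15, 16, 17} ∈ τ_X ✓.
  U = {m}: f^{-1}(U) = ∅ ∈ τ_X ✓.
  U = {l, m}: f^{-1}(U) = {14, 15, 16, 17} ∈ τ_X ✓.
  U = {k, l, m}: f^{-1}(U) = {14, 15, 16, 17} ∈ τ_X ✓.
Every preimage lies in τ_X, so f IS continuous.


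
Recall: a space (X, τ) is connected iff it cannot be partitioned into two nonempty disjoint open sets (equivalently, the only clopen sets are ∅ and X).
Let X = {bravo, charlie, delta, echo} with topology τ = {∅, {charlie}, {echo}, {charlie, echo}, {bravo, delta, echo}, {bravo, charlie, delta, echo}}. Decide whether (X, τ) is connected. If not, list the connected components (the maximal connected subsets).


(X, τ) is disconnected; components = [{charlie}, {bravo, delta, echo}].

Find clopen sets (U ∈ τ with X ∖ U ∈ τ):
  U = ∅, X ∖ U = {bravo, charlie, delta, echo} — both open, so U is clopen.
  U = {charlie}, X ∖ U = {bravo, delta, echo} — both open, so U is clopen.
  U = {bravo, delta, echo}, X ∖ U = {charlie} — both open, so U is clopen.
  U = {bravo, charlie, delta, echo}, X ∖ U = ∅ — both open, so U is clopen.
Nontrivial clopen(s) exist: e.g. {bravo, delta, echo}. So (X, τ) is disconnected.
Compute connected components by grouping points that agree on all clopens:
  component: {charlie}
  component: {bravo, delta, echo}


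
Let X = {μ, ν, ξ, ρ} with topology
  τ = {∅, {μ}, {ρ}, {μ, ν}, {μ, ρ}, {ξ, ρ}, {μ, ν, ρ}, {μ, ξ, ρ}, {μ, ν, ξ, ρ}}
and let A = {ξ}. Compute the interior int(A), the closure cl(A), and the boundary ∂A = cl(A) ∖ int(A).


int(A) = ∅, cl(A) = {ξ}, ∂A = {ξ}.

Closed sets in (X, τ) are complements of opens:
  closed(X, τ) = {∅, {ν}, {ξ}, {μ, ν}, {ν, ξ}, {ξ, ρ}, {μ, ν, ξ}, {ν, ξ, ρ}, {μ, ν, ξ, ρ}}.
int(A) = ⋃ {U ∈ τ : U ⊆ A}. Opens contained in A: ∅.
Taking the union of these: int(A) = ∅.
cl(A) = ⋂ {C closed : A ⊆ C}. Closed sets containing A: {ξ}, {ν, ξ}, {ξ, ρ}, {μ, ν, ξ}, {ν, ξ, ρ}, {μ, ν, ξ, ρ}.
Intersecting these: cl(A) = {ξ}.
∂A = cl(A) ∖ int(A) = {ξ} ∖ ∅ = {ξ}.


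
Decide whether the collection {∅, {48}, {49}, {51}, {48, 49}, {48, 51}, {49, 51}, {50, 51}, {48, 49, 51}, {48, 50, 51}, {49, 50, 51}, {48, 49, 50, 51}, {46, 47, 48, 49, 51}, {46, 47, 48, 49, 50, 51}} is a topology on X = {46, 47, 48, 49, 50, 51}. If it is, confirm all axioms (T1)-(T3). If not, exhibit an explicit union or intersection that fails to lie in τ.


τ IS a topology on X.

Axiom (T1): ∅ ∈ τ? Yes; X ∈ τ? Yes.
Axiom (T2/T3): check pairwise unions and intersections of members of τ.
All pairwise intersections and unions checked — each lies in τ. Therefore τ satisfies (T1), (T2), (T3): it IS a topology on X.


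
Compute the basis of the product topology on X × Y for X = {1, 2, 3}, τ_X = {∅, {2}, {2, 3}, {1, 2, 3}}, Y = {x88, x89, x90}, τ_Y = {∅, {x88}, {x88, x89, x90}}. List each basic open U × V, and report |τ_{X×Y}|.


Basis B = {∅ × ∅, {2} × {x88}, {2, 3} × {x88}, {1, 2, 3} × {x88}, {2} × {x88, x89, x90}, {2, 3} × {x88, x89, x90}, {1, 2, 3} × {x88, x89, x90}}; |τ_{X×Y}| = 10.

Enumerate products U × V with U ∈ τ_X, V ∈ τ_Y (deduplicated):
  ∅ × ∅ = {} (∅)
  {2} × {x88} = {(2,x88)}
  {2, 3} × {x88} = {(2,x88), (3,x88)}
  {1, 2, 3} × {x88} = {(1,x88), (2,x88), (3,x88)}
  {2} × {x88, x89, x90} = {(2,x88), (2,x89), (2,x90)}
  {2, 3} × {x88, x89, x90} = {(2,x88), (2,x89), (2,x90), (3,x88), (3,x89), (3,x90)}
  {1, 2, 3} × {x88, x89, x90} = {(1,x88), (1,x89), (1,x90), (2,x88), (2,x89), (2,x90), (3,x88), (3,x89), (3,x90)}
These 7 distinct sets form the basis B.
Close under arbitrary unions to get τ_{X×Y}; counting gives |τ_{X×Y}| = 10.


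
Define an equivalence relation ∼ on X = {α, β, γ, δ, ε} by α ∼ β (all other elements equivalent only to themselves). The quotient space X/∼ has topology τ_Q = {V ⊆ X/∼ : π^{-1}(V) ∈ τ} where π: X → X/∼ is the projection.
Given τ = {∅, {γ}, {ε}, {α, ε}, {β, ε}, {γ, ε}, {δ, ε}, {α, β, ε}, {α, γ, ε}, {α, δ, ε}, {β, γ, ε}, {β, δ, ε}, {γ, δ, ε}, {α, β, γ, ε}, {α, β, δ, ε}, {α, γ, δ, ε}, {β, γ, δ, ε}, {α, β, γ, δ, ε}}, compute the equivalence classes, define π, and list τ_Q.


X/∼ = {[α=β], [γ], [δ], [ε]}; |τ_Q| = 10.

Equivalence classes: [α=β], [γ], [δ], [ε].
Quotient map π: X → X/∼ sends α ↦ [α=β], β ↦ [α=β], γ ↦ [γ], δ ↦ [δ], ε ↦ [ε].
For each subset V ⊆ X/∼, compute π^{-1}(V) ⊆ X and check whether π^{-1}(V) ∈ τ. V is open in τ_Q iff π^{-1}(V) ∈ τ.
  V = {}: π^{-1}(V) = ∅ ∈ τ ✓.
  V = {[α=β]}: π^{-1}(V) = {α, β} ∉ τ ✗.
  V = {[γ]}: π^{-1}(V) = {γ} ∈ τ ✓.
  V = {[α=β], [γ]}: π^{-1}(V) = {α, β, γ} ∉ τ ✗.
  V = {[δ]}: π^{-1}(V) = {δ} ∉ τ ✗.
  V = {[α=β], [δ]}: π^{-1}(V) = {α, β, δ} ∉ τ ✗.
  V = {[γ], [δ]}: π^{-1}(V) = {γ, δ} ∉ τ ✗.
  V = {[α=β], [γ], [δ]}: π^{-1}(V) = {α, β, γ, δ} ∉ τ ✗.
  V = {[ε]}: π^{-1}(V) = {ε} ∈ τ ✓.
  V = {[α=β], [ε]}: π^{-1}(V) = {α, β, ε} ∈ τ ✓.
  V = {[γ], [ε]}: π^{-1}(V) = {γ, ε} ∈ τ ✓.
  V = {[α=β], [γ], [ε]}: π^{-1}(V) = {α, β, γ, ε} ∈ τ ✓.
  V = {[δ], [ε]}: π^{-1}(V) = {δ, ε} ∈ τ ✓.
  V = {[α=β], [δ], [ε]}: π^{-1}(V) = {α, β, δ, ε} ∈ τ ✓.
  V = {[γ], [δ], [ε]}: π^{-1}(V) = {γ, δ, ε} ∈ τ ✓.
  V = {[α=β], [γ], [δ], [ε]}: π^{-1}(V) = {α, β, γ, δ, ε} ∈ τ ✓.
Open sets in the quotient: τ_Q = {{}, {[γ]}, {[ε]}, {[α=β], [ε]}, {[γ], [ε]}, {[α=β], [γ], [ε]}, {[δ], [ε]}, {[α=β], [δ], [ε]}, {[γ], [δ], [ε]}, {[α=β], [γ], [δ], [ε]}} (10 elements).


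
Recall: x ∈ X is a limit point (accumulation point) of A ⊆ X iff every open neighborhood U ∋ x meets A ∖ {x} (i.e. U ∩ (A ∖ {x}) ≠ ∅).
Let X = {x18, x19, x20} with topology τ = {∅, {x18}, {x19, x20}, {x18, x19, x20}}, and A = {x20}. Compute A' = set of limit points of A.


A' = {x19}

For each x ∈ X, list the open sets U ∈ τ with x ∈ U, then check whether U ∩ (A ∖ {x}) ≠ ∅ for every such U.
  x = x18: open {x18} ∋ x has {x18} ∩ (A ∖ {x18}) = ∅, so x is NOT a limit point.
  x = x19: opens ∋ x are {x19, x20}, {x18, x19, x20}; each meets A ∖ {x19}, so x IS a limit point.
  x = x20: open {x19, x20} ∋ x has {x19, x20} ∩ (A ∖ {x20}) = ∅, so x is NOT a limit point.
Collecting: A' = {x19}.


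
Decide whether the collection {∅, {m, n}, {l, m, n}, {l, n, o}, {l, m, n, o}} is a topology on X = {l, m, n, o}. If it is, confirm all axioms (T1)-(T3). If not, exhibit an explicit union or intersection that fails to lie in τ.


τ is NOT a topology on X.

Axiom (T1): ∅ ∈ τ? Yes; X ∈ τ? Yes.
Axiom (T2/T3): check pairwise unions and intersections of members of τ.
Counterexample for (T3): {m, n} ∩ {l, n, o} = {n} ∉ τ. Therefore τ is NOT a topology.


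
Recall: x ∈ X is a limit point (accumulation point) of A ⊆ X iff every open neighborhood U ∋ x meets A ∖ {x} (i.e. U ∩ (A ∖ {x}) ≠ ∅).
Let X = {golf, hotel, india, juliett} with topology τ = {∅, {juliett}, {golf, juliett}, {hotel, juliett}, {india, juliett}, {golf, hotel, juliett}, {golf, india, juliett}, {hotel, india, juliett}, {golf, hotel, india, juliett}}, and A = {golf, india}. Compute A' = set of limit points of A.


A' = ∅

For each x ∈ X, list the open sets U ∈ τ with x ∈ U, then check whether U ∩ (A ∖ {x}) ≠ ∅ for every such U.
  x = golf: open {golf, juliett} ∋ x has {golf, juliett} ∩ (A ∖ {golf}) = ∅, so x is NOT a limit point.
  x = hotel: open {hotel, juliett} ∋ x has {hotel, juliett} ∩ (A ∖ {hotel}) = ∅, so x is NOT a limit point.
  x = india: open {india, juliett} ∋ x has {india, juliett} ∩ (A ∖ {india}) = ∅, so x is NOT a limit point.
  x = juliett: open {juliett} ∋ x has {juliett} ∩ (A ∖ {juliett}) = ∅, so x is NOT a limit point.
Collecting: A' = ∅.


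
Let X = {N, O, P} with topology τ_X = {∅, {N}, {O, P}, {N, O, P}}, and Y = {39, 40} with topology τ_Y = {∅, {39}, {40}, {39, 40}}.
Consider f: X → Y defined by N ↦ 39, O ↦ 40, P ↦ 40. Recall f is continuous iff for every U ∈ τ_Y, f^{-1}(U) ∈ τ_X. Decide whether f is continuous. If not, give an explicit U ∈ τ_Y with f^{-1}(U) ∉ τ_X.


f IS continuous.

Compute f^{-1}(U) for each U ∈ τ_Y:
  U = ∅: f^{-1}(U) = ∅ ∈ τ_X ✓.
  U = {39}: f^{-1}(U) = {N} ∈ τ_X ✓.
  U = {40}: f^{-1}(U) = {O, P} ∈ τ_X ✓.
  U = {39, 40}: f^{-1}(U) = {N, O, P} ∈ τ_X ✓.
Every preimage lies in τ_X, so f IS continuous.


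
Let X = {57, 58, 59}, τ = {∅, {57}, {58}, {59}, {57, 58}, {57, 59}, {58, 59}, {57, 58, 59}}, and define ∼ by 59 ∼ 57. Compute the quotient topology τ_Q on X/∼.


X/∼ = {[57=59], [58]}; |τ_Q| = 4.

Equivalence classes: [57=59], [58].
Quotient map π: X → X/∼ sends 57 ↦ [57=59], 58 ↦ [58], 59 ↦ [57=59].
For each subset V ⊆ X/∼, compute π^{-1}(V) ⊆ X and check whether π^{-1}(V) ∈ τ. V is open in τ_Q iff π^{-1}(V) ∈ τ.
  V = {}: π^{-1}(V) = ∅ ∈ τ ✓.
  V = {[57=59]}: π^{-1}(V) = {57, 59} ∈ τ ✓.
  V = {[58]}: π^{-1}(V) = {58} ∈ τ ✓.
  V = {[57=59], [58]}: π^{-1}(V) = {57, 58, 59} ∈ τ ✓.
Open sets in the quotient: τ_Q = {{}, {[57=59]}, {[58]}, {[57=59], [58]}} (4 elements).


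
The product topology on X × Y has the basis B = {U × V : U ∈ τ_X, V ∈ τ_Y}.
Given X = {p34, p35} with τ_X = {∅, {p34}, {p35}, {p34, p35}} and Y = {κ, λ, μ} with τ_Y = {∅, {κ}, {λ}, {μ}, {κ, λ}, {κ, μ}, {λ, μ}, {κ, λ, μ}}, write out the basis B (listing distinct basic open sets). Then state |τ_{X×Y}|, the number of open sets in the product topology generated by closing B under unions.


Basis B = {∅ × ∅, {p34} × {κ}, {p34} × {λ}, {p34} × {μ}, {p35} × {κ}, {p35} × {λ}, {p35} × {μ}, {p34} × {κ, λ}, {p34} × {κ, μ}, {p34, p35} × {κ}, {p34} × {λ, μ}, {p34, p35} × {λ}, {p34, p35} × {μ}, {p35} × {κ, λ}, {p35} × {κ, μ}, {p35} × {λ, μ}, {p34} × {κ, λ, μ}, {p35} × {κ, λ, μ}, {p34, p35} × {κ, λ}, {p34, p35} × {κ, μ}, {p34, p35} × {λ, μ}, {p34, p35} × {κ, λ, μ}}; |τ_{X×Y}| = 64.

Enumerate products U × V with U ∈ τ_X, V ∈ τ_Y (deduplicated):
  ∅ × ∅ = {} (∅)
  {p34} × {κ} = {(p34,κ)}
  {p34} × {λ} = {(p34,λ)}
  {p34} × {μ} = {(p34,μ)}
  {p35} × {κ} = {(p35,κ)}
  {p35} × {λ} = {(p35,λ)}
  {p35} × {μ} = {(p35,μ)}
  {p34} × {κ, λ} = {(p34,κ), (p34,λ)}
  {p34} × {κ, μ} = {(p34,κ), (p34,μ)}
  {p34, p35} × {κ} = {(p34,κ), (p35,κ)}
  {p34} × {λ, μ} = {(p34,λ), (p34,μ)}
  {p34, p35} × {λ} = {(p34,λ), (p35,λ)}
  {p34, p35} × {μ} = {(p34,μ), (p35,μ)}
  {p35} × {κ, λ} = {(p35,κ), (p35,λ)}
  {p35} × {κ, μ} = {(p35,κ), (p35,μ)}
  {p35} × {λ, μ} = {(p35,λ), (p35,μ)}
  {p34} × {κ, λ, μ} = {(p34,κ), (p34,λ), (p34,μ)}
  {p35} × {κ, λ, μ} = {(p35,κ), (p35,λ), (p35,μ)}
  {p34, p35} × {κ, λ} = {(p34,κ), (p34,λ), (p35,κ), (p35,λ)}
  {p34, p35} × {κ, μ} = {(p34,κ), (p34,μ), (p35,κ), (p35,μ)}
  {p34, p35} × {λ, μ} = {(p34,λ), (p34,μ), (p35,λ), (p35,μ)}
  {p34, p35} × {κ, λ, μ} = {(p34,κ), (p34,λ), (p34,μ), (p35,κ), (p35,λ), (p35,μ)}
These 22 distinct sets form the basis B.
Close under arbitrary unions to get τ_{X×Y}; counting gives |τ_{X×Y}| = 64.


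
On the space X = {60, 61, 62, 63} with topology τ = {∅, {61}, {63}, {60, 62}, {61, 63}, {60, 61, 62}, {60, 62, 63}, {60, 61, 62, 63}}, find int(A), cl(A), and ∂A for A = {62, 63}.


int(A) = {63}, cl(A) = {60, 62, 63}, ∂A = {60, 62}.

Closed sets in (X, τ) are complements of opens:
  closed(X, τ) = {∅, {61}, {63}, {60, 62}, {61, 63}, {60, 61, 62}, {60, 62, 63}, {60, 61, 62, 63}}.
int(A) = ⋃ {U ∈ τ : U ⊆ A}. Opens contained in A: ∅, {63}.
Taking the union of these: int(A) = {63}.
cl(A) = ⋂ {C closed : A ⊆ C}. Closed sets containing A: {60, 62, 63}, {60, 61, 62, 63}.
Intersecting these: cl(A) = {60, 62, 63}.
∂A = cl(A) ∖ int(A) = {60, 62, 63} ∖ {63} = {60, 62}.


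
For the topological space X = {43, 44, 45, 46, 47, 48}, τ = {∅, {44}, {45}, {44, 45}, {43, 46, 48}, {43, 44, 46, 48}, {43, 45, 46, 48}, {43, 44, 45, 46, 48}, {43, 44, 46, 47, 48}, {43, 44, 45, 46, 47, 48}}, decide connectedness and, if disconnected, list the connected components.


(X, τ) is disconnected; components = [{45}, {43, 44, 46, 47, 48}].

Find clopen sets (U ∈ τ with X ∖ U ∈ τ):
  U = ∅, X ∖ U = {43, 44, 45, 46, 47, 48} — both open, so U is clopen.
  U = {45}, X ∖ U = {43, 44, 46, 47, 48} — both open, so U is clopen.
  U = {43, 44, 46, 47, 48}, X ∖ U = {45} — both open, so U is clopen.
  U = {43, 44, 45, 46, 47, 48}, X ∖ U = ∅ — both open, so U is clopen.
Nontrivial clopen(s) exist: e.g. {43, 44, 46, 47, 48}. So (X, τ) is disconnected.
Compute connected components by grouping points that agree on all clopens:
  component: {45}
  component: {43, 44, 46, 47, 48}


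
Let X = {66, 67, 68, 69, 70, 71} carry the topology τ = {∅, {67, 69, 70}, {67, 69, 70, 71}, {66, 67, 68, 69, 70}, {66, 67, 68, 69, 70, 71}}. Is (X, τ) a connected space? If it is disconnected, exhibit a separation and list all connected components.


(X, τ) is connected.

Find clopen sets (U ∈ τ with X ∖ U ∈ τ):
  U = ∅, X ∖ U = {66, 67, 68, 69, 70, 71} — both open, so U is clopen.
  U = {66, 67, 68, 69, 70, 71}, X ∖ U = ∅ — both open, so U is clopen.
Only trivial clopens (∅ and X) exist, so (X, τ) is connected.
Compute connected components by grouping points that agree on all clopens:
  component: {66, 67, 68, 69, 70, 71}


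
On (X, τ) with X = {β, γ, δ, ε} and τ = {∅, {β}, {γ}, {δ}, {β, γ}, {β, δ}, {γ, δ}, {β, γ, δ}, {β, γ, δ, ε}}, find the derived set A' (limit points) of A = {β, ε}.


A' = {ε}

For each x ∈ X, list the open sets U ∈ τ with x ∈ U, then check whether U ∩ (A ∖ {x}) ≠ ∅ for every such U.
  x = β: open {β} ∋ x has {β} ∩ (A ∖ {β}) = ∅, so x is NOT a limit point.
  x = γ: open {γ} ∋ x has {γ} ∩ (A ∖ {γ}) = ∅, so x is NOT a limit point.
  x = δ: open {δ} ∋ x has {δ} ∩ (A ∖ {δ}) = ∅, so x is NOT a limit point.
  x = ε: opens ∋ x are {β, γ, δ, ε}; each meets A ∖ {ε}, so x IS a limit point.
Collecting: A' = {ε}.


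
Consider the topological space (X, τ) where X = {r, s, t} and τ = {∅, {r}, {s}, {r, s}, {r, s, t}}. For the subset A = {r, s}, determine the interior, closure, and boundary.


int(A) = {r, s}, cl(A) = {r, s, t}, ∂A = {t}.

Closed sets in (X, τ) are complements of opens:
  closed(X, τ) = {∅, {t}, {r, t}, {s, t}, {r, s, t}}.
int(A) = ⋃ {U ∈ τ : U ⊆ A}. Opens contained in A: ∅, {r}, {s}, {r, s}.
Taking the union of these: int(A) = {r, s}.
cl(A) = ⋂ {C closed : A ⊆ C}. Closed sets containing A: {r, s, t}.
Intersecting these: cl(A) = {r, s, t}.
∂A = cl(A) ∖ int(A) = {r, s, t} ∖ {r, s} = {t}.


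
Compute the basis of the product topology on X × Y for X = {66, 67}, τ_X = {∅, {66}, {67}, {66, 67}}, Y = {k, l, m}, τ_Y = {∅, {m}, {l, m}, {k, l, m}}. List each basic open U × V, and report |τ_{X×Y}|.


Basis B = {∅ × ∅, {66} × {m}, {67} × {m}, {66} × {l, m}, {66, 67} × {m}, {67} × {l, m}, {66} × {k, l, m}, {67} × {k, l, m}, {66, 67} × {l, m}, {66, 67} × {k, l, m}}; |τ_{X×Y}| = 16.

Enumerate products U × V with U ∈ τ_X, V ∈ τ_Y (deduplicated):
  ∅ × ∅ = {} (∅)
  {66} × {m} = {(66,m)}
  {67} × {m} = {(67,m)}
  {66} × {l, m} = {(66,l), (66,m)}
  {66, 67} × {m} = {(66,m), (67,m)}
  {67} × {l, m} = {(67,l), (67,m)}
  {66} × {k, l, m} = {(66,k), (66,l), (66,m)}
  {67} × {k, l, m} = {(67,k), (67,l), (67,m)}
  {66, 67} × {l, m} = {(66,l), (66,m), (67,l), (67,m)}
  {66, 67} × {k, l, m} = {(66,k), (66,l), (66,m), (67,k), (67,l), (67,m)}
These 10 distinct sets form the basis B.
Close under arbitrary unions to get τ_{X×Y}; counting gives |τ_{X×Y}| = 16.


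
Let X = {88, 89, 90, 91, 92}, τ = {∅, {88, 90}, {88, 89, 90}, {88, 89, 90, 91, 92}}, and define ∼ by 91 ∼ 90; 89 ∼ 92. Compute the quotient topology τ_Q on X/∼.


X/∼ = {[88], [89=92], [90=91]}; |τ_Q| = 2.

Equivalence classes: [88], [89=92], [90=91].
Quotient map π: X → X/∼ sends 88 ↦ [88], 89 ↦ [89=92], 90 ↦ [90=91], 91 ↦ [90=91], 92 ↦ [89=92].
For each subset V ⊆ X/∼, compute π^{-1}(V) ⊆ X and check whether π^{-1}(V) ∈ τ. V is open in τ_Q iff π^{-1}(V) ∈ τ.
  V = {}: π^{-1}(V) = ∅ ∈ τ ✓.
  V = {[88]}: π^{-1}(V) = {88} ∉ τ ✗.
  V = {[89=92]}: π^{-1}(V) = {89, 92} ∉ τ ✗.
  V = {[88], [89=92]}: π^{-1}(V) = {88, 89, 92} ∉ τ ✗.
  V = {[90=91]}: π^{-1}(V) = {90, 91} ∉ τ ✗.
  V = {[88], [90=91]}: π^{-1}(V) = {88, 90, 91} ∉ τ ✗.
  V = {[89=92], [90=91]}: π^{-1}(V) = {89, 90, 91, 92} ∉ τ ✗.
  V = {[88], [89=92], [90=91]}: π^{-1}(V) = {88, 89, 90, 91, 92} ∈ τ ✓.
Open sets in the quotient: τ_Q = {{}, {[88], [89=92], [90=91]}} (2 elements).


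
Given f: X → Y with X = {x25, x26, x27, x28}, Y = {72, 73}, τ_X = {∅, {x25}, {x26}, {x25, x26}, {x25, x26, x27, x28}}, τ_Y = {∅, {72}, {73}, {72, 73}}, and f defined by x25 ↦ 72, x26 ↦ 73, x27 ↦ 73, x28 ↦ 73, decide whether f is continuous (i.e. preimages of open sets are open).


f is NOT continuous.

Compute f^{-1}(U) for each U ∈ τ_Y:
  U = ∅: f^{-1}(U) = ∅ ∈ τ_X ✓.
  U = {72}: f^{-1}(U) = {x25} ∈ τ_X ✓.
  U = {73}: f^{-1}(U) = {x26, x27, x28} ∉ τ_X ✗.
  U = {72, 73}: f^{-1}(U) = {x25, x26, x27, x28} ∈ τ_X ✓.
Found U = {73} with f^{-1}(U) = {x26, x27, x28} not in τ_X. Therefore f is NOT continuous.


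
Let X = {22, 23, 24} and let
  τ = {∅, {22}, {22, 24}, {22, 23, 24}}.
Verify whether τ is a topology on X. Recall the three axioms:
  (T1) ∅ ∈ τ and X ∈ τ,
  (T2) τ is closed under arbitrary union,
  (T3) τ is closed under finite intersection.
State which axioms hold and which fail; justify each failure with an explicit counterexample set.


τ IS a topology on X.

Axiom (T1): ∅ ∈ τ? Yes; X ∈ τ? Yes.
Axiom (T2/T3): check pairwise unions and intersections of members of τ.
All pairwise intersections and unions checked — each lies in τ. Therefore τ satisfies (T1), (T2), (T3): it IS a topology on X.
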